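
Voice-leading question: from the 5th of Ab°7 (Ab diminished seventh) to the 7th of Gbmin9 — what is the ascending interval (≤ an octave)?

major second

Ab°7 (Ab diminished seventh) has Ebb as its 5th, and Gbmin9 has Fb as its 7th.
Ebb up to Fb spans 2 letter names and 2 semitones — a major second.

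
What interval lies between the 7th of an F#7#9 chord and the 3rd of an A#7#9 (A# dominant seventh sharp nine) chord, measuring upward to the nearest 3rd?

augmented sixth

F#7#9 has E as its 7th, and A#7#9 (A# dominant seventh sharp nine) has C## as its 3rd.
6 letter names make it a sixth; at 10 semitones (a half step wider than major) the quality is augmented.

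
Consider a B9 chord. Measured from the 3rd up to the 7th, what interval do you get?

B9 (B dominant ninth) is spelled B–D#–F#–A–C#.
3rd = D#; 7th = A.
5 letter names make it a fifth; at 6 semitones (a half step narrower than perfect) the quality is diminished.

d5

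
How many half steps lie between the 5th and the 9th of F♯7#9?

F♯7#9 is spelled F♯ A♯ C♯ E G𝄪.
C♯ to G𝄪 is an augmented fifth: 8 semitones.

8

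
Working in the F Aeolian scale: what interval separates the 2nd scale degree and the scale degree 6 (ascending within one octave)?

diminished fifth

Spelling the F Aeolian scale: F G A♭ B♭ C D♭ E♭.
The 2nd scale degree is G and the 6th degree is D♭.
From G to D♭: 6 semitones over a fifth = diminished.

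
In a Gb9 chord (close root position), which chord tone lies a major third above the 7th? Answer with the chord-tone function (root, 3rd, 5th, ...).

9th

The chord tones of Gb9 (Gb dominant ninth) are Gb-Bb-Db-Fb-Ab.
The 7th is Fb. A major third above Fb is Ab.
Ab is the chord's 9th.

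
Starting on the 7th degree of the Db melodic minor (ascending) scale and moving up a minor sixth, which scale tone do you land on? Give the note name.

The scale is Db Eb Fb Gb Ab Bb C.
The 7th degree is C; a minor sixth above that is Ab — scale degree 5.

Ab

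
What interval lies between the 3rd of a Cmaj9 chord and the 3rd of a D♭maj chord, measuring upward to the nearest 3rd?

The 3rd of Cmaj9 is E; the 3rd of D♭maj is F.
From E to F: 1 semitone over a second = minor.

minor second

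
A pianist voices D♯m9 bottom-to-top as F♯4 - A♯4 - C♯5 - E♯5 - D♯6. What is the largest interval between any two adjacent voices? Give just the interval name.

Adjacent intervals: F♯4→A♯4 = major third; A♯4→C♯5 = minor third; C♯5→E♯5 = major third; E♯5→D♯6 = minor seventh.
The largest is E♯5 to D♯6, a minor seventh (10 semitones).

m7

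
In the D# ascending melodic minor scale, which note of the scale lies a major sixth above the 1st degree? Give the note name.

The scale is D# E# F# G# A# B# C##.
The 1st degree is D#; a major sixth above that is B# — scale degree 6.

B#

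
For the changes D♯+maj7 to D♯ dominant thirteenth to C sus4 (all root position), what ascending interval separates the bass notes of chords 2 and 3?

diminished 7th

The roots are D♯ and C.
7 letter names make it a seventh; at 9 semitones (a whole step narrower than major) the quality is diminished.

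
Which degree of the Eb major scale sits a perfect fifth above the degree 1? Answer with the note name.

The scale is Eb F G Ab Bb C D.
The degree 1 is Eb; a perfect fifth above that is Bb — scale degree 5.

Bb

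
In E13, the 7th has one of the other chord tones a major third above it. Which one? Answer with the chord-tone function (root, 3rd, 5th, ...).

9th

Spelling the chord: E-G♯-B-D-F♯-C♯.
The 7th is D. A major third above D is F♯.
F♯ is the chord's 9th.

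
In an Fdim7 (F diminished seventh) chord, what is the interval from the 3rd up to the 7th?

F diminished seventh is spelled F-Ab-Cb-Ebb.
The 3rd is Ab and the 7th is Ebb.
From Ab to Ebb: 6 semitones over a fifth = diminished.

diminished 5th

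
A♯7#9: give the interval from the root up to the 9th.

Spelling the chord: A♯ C𝄪 E♯ G♯ B𝄪.
Root = A♯; 9th = B𝄪.
9 letter names make it a ninth; at 15 semitones (a half step wider than major) the quality is augmented.

augmented 9th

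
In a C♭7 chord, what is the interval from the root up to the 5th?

perfect fifth

C♭7 is spelled C♭ E♭ G♭ B𝄫.
The root is C♭ and the 5th is G♭.
Counting 5 letters and 7 half steps from C♭ gives a perfect fifth.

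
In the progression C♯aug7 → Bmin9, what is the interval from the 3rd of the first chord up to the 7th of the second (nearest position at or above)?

d4

C♯aug7 has E♯ as its 3rd, and Bmin9 has A as its 7th.
4 letter names make it a fourth; at 4 semitones (a half step narrower than perfect) the quality is diminished.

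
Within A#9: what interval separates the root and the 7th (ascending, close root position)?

The chord tones of A#9 (A# dominant ninth) are A#–C##–E#–G#–B#.
That puts A# below G#.
7 letter names make it a seventh; at 10 semitones (a half step narrower than major) the quality is minor.

minor seventh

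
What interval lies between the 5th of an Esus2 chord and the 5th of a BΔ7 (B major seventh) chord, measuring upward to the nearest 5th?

perfect fifth

The 5th of Esus2 is B; the 5th of BΔ7 (B major seventh) is F#.
From B to F# is 7 semitones, exactly the perfect fifth.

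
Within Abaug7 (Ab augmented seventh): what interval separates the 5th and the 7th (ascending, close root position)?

Spelling the chord: Ab C E Gb.
The 5th is E and the 7th is Gb.
From E to Gb: 2 semitones over a third = diminished.

diminished third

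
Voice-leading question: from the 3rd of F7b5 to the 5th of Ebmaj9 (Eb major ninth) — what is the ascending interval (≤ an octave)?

The 3rd of F7b5 is A; the 5th of Ebmaj9 (Eb major ninth) is Bb.
2 letter names make it a second; at 1 semitone (a half step narrower than major) the quality is minor.

minor second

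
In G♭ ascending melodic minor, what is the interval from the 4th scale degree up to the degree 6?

major third

Spelling G♭ ascending melodic minor: G♭ A♭ B𝄫 C♭ D♭ E♭ F.
The 4th scale degree is C♭ and the scale degree 6 is E♭.
C♭ up to E♭ spans 3 letter names and 4 semitones — a major third.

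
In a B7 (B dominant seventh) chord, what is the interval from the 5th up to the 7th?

B dominant seventh is spelled B D# F# A.
So we need the interval from F# up to A.
3 letter names make it a third; at 3 semitones (a half step narrower than major) the quality is minor.

minor third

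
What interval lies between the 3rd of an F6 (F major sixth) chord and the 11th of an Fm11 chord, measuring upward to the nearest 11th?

minor second

F6 (F major sixth) has A as its 3rd, and Fm11 has Bb as its 11th.
2 letter names make it a second; at 1 semitone (a half step narrower than major) the quality is minor.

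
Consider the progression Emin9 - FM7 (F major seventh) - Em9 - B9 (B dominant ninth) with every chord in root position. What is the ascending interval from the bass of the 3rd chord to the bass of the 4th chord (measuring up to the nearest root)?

The roots are E and B.
From E to B is 7 semitones, exactly the perfect fifth.

perfect fifth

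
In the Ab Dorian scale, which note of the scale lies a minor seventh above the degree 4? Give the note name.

The scale is Ab Bb Cb Db Eb F Gb.
The degree 4 is Db; a minor seventh above that is Cb — scale degree 3.

Cb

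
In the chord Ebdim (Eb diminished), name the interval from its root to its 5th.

diminished 5th

The chord tones of Ebdim are Eb, Gb, Bbb.
The root is Eb and the 5th is Bbb.
5 letter names make it a fifth; at 6 semitones (a half step narrower than perfect) the quality is diminished.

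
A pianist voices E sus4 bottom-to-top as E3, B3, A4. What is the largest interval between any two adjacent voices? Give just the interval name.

Adjacent intervals: E3→B3 = perfect fifth; B3→A4 = minor seventh.
The largest is B3 to A4, a minor seventh (10 semitones).

minor 7th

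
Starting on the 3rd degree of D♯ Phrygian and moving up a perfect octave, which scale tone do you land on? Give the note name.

F#

The scale is D♯ E F♯ G♯ A♯ B C♯.
The 3rd degree is F♯; a perfect octave above that is F♯ — scale degree 3.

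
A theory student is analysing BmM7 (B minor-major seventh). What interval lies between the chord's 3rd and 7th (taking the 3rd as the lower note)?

augmented fifth

Bm(maj7): B, D, F#, A#.
That puts D below A#.
5 letter names make it a fifth; at 8 semitones (a half step wider than perfect) the quality is augmented.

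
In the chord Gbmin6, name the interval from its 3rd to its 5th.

major third

The chord tones of Gbm6 are Gb-Bbb-Db-Eb.
3rd = Bbb; 5th = Db.
Bbb up to Db spans 3 letter names and 4 semitones — a major third.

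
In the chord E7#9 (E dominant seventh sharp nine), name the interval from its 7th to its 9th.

A3

The chord tones of E7#9 are E, G♯, B, D, F𝄪.
7th = D; 9th = F𝄪.
3 letter names make it a third; at 5 semitones (a half step wider than major) the quality is augmented.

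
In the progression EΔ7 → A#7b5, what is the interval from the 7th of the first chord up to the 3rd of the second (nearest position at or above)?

EΔ7 has D# as its 7th, and A#7b5 has C## as its 3rd.
Counting 7 letters and 11 half steps from D# gives a major seventh.

major seventh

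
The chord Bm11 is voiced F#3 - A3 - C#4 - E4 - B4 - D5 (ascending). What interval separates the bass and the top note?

minor thirteenth

The outer voices are F#3 and D5.
13 letter names make it a thirteenth; at 20 semitones (a half step narrower than major) the quality is minor.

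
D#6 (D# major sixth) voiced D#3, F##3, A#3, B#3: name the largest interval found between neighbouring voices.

major third

Adjacent intervals: D#3→F##3 = major third; F##3→A#3 = minor third; A#3→B#3 = major second.
The largest is D#3 to F##3, a major third (4 semitones).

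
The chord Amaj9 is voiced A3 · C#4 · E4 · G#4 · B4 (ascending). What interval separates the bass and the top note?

The outer voices are A3 and B4.
Counting 9 letters and 14 half steps from A gives a major ninth.

major ninth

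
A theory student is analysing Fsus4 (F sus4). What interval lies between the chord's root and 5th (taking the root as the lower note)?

The chord tones of Fsus4 are F-Bb-C.
Root = F; 5th = C.
Counting 5 letters and 7 half steps from F gives a perfect fifth.

P5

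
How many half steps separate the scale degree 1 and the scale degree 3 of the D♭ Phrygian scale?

The scale is D♭ E𝄫 F♭ G♭ A♭ B𝄫 C♭.
D♭ up to F♭ is a minor third — 3 semitones.

3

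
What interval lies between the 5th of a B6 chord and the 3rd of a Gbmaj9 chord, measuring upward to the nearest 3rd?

B6 has F# as its 5th, and Gbmaj9 has Bb as its 3rd.
4 letter names make it a fourth; at 4 semitones (a half step narrower than perfect) the quality is diminished.

diminished fourth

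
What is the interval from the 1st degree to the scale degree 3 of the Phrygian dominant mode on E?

M3

Spelling the Phrygian dominant mode on E: E F G# A B C D.
The 1st degree is E and the 3rd degree is G#.
From E to G# is 4 semitones, exactly the major third.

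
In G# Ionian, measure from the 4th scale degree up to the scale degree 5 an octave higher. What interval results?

major ninth

Spelling G# Ionian: G# A# B# C# D# E# F##.
4th scale degree = C#; 5th degree (up an octave) = D#.
Counting 9 letters and 14 half steps from C# gives a major ninth.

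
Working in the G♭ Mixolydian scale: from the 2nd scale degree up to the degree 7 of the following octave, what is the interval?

The scale runs G♭ A♭ B♭ C♭ D♭ E♭ F♭.
The 2nd scale degree is A♭ and the degree 7 (up an octave) is F♭.
13 letter names make it a thirteenth; at 20 semitones (a half step narrower than major) the quality is minor.

minor 13th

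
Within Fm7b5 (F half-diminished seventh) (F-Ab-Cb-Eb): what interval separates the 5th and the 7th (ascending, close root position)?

That puts Cb below Eb.
From Cb to Eb is 4 semitones, exactly the major third.

major 3rd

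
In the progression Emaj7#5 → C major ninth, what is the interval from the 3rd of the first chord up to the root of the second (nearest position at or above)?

diminished 4th

The 3rd of Emaj7#5 is G#; the root of C major ninth is C.
From G# to C: 4 semitones over a fourth = diminished.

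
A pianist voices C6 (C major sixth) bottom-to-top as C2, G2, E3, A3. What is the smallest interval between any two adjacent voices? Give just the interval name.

perfect fourth

Adjacent intervals: C2→G2 = perfect fifth; G2→E3 = major sixth; E3→A3 = perfect fourth.
The smallest is E3 to A3, a perfect fourth (5 semitones).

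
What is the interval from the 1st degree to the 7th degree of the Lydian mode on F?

Spelling the Lydian mode on F: F G A B C D E.
1st degree = F; 7th degree = E.
From F to E is 11 semitones, exactly the major seventh.

major seventh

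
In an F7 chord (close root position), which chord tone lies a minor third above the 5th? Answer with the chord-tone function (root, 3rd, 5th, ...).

7th

Spelling the chord: F, A, C, Eb.
The 5th is C. A minor third above C is Eb.
Eb is the chord's 7th.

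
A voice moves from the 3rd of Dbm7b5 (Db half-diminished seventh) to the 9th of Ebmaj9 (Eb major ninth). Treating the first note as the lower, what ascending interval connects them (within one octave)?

augmented unison

Dbm7b5 (Db half-diminished seventh) has Fb as its 3rd, and Ebmaj9 (Eb major ninth) has F as its 9th.
From Fb to F: 1 semitone over a unison = augmented.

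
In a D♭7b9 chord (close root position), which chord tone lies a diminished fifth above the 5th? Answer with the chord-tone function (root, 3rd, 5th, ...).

D♭7b9 (D♭ dominant seventh flat nine) is spelled D♭-F-A♭-C♭-E𝄫.
The 5th is A♭. A diminished fifth above A♭ is E𝄫.
E𝄫 is the chord's 9th.

9th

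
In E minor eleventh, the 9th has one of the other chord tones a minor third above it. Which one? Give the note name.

The chord tones of Em11 are E, G, B, D, F#, A.
The 9th is F#. A minor third above F# is A.
A is the chord's 11th.

A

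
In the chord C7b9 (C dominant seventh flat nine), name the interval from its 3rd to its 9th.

C7b9 (C dominant seventh flat nine) is spelled C, E, G, Bb, Db.
So we need the interval from E up to Db.
7 letter names make it a seventh; at 9 semitones (a whole step narrower than major) the quality is diminished.

diminished seventh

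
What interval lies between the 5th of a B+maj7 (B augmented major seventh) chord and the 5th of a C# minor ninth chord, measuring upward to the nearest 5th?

minor second

The 5th of B+maj7 (B augmented major seventh) is F##; the 5th of C# minor ninth is G#.
From F## to G#: 1 semitone over a second = minor.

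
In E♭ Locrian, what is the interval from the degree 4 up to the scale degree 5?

The scale runs E♭ F♭ G♭ A♭ B𝄫 C♭ D♭.
The degree 4 is A♭ and the 5th degree is B𝄫.
A♭ up to B𝄫 is 1 semitone, a half step narrower than a major second, so the interval is minor.

minor second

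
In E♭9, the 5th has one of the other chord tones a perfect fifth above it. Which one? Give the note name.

The chord tones of E♭ dominant ninth are E♭–G–B♭–D♭–F.
The 5th is B♭. A perfect fifth above B♭ is F.
F is the chord's 9th.

F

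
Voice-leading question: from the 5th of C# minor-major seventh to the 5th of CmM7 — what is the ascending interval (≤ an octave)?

The 5th of C# minor-major seventh is G#; the 5th of CmM7 is G.
From G# to G: 11 semitones over an octave = diminished.

diminished octave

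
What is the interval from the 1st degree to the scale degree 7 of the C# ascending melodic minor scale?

major 7th

C# melodic minor: C# D# E F# G# A# B#.
So we need the interval from C# up to B#.
From C# to B# is 11 semitones, exactly the major seventh.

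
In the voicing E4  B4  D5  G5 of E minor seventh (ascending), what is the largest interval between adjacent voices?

perfect 5th

Adjacent intervals: E4→B4 = perfect fifth; B4→D5 = minor third; D5→G5 = perfect fourth.
The largest is E4 to B4, a perfect fifth (7 semitones).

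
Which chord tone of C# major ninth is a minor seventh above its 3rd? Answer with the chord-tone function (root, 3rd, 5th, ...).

9th

Spelling the chord: C#-E#-G#-B#-D#.
The 3rd is E#. A minor seventh above E# is D#.
D# is the chord's 9th.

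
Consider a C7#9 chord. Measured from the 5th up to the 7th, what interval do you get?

The chord tones of C7#9 are C–E–G–B♭–D♯.
The 5th is G and the 7th is B♭.
G up to B♭ is 3 semitones, a half step narrower than a major third, so the interval is minor.

minor third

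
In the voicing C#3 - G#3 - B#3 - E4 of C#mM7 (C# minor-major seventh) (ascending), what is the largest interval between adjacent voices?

Adjacent intervals: C#3→G#3 = perfect fifth; G#3→B#3 = major third; B#3→E4 = diminished fourth.
The largest is C#3 to G#3, a perfect fifth (7 semitones).

perfect fifth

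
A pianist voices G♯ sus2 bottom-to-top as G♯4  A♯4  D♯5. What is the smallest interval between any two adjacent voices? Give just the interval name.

major second

Adjacent intervals: G♯4→A♯4 = major second; A♯4→D♯5 = perfect fourth.
The smallest is G♯4 to A♯4, a major second (2 semitones).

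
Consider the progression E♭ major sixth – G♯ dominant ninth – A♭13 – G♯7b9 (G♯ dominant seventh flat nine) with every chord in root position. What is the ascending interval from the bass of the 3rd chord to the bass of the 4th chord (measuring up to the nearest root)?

augmented 7th

The roots are A♭ and G♯.
A♭ up to G♯ is 12 semitones, a half step wider than a major seventh, so the interval is augmented.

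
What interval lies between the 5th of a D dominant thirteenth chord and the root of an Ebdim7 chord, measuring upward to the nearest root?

diminished fifth

D dominant thirteenth has A as its 5th, and Ebdim7 has Eb as its root.
5 letter names make it a fifth; at 6 semitones (a half step narrower than perfect) the quality is diminished.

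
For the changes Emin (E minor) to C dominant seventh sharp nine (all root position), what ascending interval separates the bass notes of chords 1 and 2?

m6

The roots are E and C.
From E to C: 8 semitones over a sixth = minor.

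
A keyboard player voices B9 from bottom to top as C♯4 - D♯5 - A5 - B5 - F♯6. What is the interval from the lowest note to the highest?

perfect 18th

The outer voices are C♯4 and F♯6.
C♯ up to F♯ spans 18 letter names and 29 semitones — a perfect 18th.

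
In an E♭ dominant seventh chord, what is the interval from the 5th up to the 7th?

minor third

Spelling the chord: E♭, G, B♭, D♭.
5th = B♭; 7th = D♭.
From B♭ to D♭: 3 semitones over a third = minor.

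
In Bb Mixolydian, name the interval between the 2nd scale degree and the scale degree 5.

Spelling Bb Mixolydian: Bb C D Eb F G Ab.
So we need the interval from C up to F.
Counting 4 letters and 5 half steps from C gives a perfect fourth.

perfect fourth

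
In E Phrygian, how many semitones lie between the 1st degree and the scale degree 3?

The scale is E F G A B C D.
E up to G is a minor third — 3 semitones.

3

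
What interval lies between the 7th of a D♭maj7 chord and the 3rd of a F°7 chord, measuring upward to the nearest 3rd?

minor sixth

D♭maj7 has C as its 7th, and F°7 has A♭ as its 3rd.
From C to A♭: 8 semitones over a sixth = minor.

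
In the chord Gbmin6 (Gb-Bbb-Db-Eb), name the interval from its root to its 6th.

So we need the interval from Gb up to Eb.
Counting 6 letters and 9 half steps from Gb gives a major sixth.

major sixth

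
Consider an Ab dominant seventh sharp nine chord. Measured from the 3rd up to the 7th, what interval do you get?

diminished fifth

Spelling the chord: Ab C Eb Gb B.
So we need the interval from C up to Gb.
5 letter names make it a fifth; at 6 semitones (a half step narrower than perfect) the quality is diminished.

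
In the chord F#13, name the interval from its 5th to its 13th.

major 9th

The chord tones of F# dominant thirteenth are F#–A#–C#–E–G#–D#.
The 5th is C# and the 13th is D#.
From C# to D# is 14 semitones, exactly the major ninth.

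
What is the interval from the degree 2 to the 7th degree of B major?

major sixth

Spelling B major: B C# D# E F# G# A#.
The degree 2 is C# and the 7th scale degree is A#.
C# up to A# spans 6 letter names and 9 semitones — a major sixth.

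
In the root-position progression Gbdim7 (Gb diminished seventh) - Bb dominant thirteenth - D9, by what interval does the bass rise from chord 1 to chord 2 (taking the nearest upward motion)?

The roots are Gb and Bb.
Counting 3 letters and 4 half steps from Gb gives a major third.

major third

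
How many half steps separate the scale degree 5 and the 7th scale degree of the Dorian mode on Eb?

3

The scale is Eb F Gb Ab Bb C Db.
Bb up to Db is a minor third — 3 semitones.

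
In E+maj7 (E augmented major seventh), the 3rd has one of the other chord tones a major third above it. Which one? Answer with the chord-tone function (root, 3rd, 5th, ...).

Emaj7#5 is spelled E-G#-B#-D#.
The 3rd is G#. A major third above G# is B#.
B# is the chord's 5th.

5th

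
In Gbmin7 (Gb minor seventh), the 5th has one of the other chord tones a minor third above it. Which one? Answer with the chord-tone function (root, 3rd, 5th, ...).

The chord tones of Gbm7 are Gb Bbb Db Fb.
The 5th is Db. A minor third above Db is Fb.
Fb is the chord's 7th.

7th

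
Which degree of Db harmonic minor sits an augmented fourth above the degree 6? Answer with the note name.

The scale is Db Eb Fb Gb Ab Bbb C.
The degree 6 is Bbb; an augmented fourth above that is Eb — scale degree 2.

Eb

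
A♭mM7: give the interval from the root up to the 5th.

perfect fifth

A♭ minor-major seventh: A♭–C♭–E♭–G.
The root is A♭ and the 5th is E♭.
Counting 5 letters and 7 half steps from A♭ gives a perfect fifth.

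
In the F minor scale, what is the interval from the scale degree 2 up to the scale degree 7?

minor sixth

Spelling the F minor scale: F G Ab Bb C Db Eb.
That puts G below Eb.
G up to Eb is 8 semitones, a half step narrower than a major sixth, so the interval is minor.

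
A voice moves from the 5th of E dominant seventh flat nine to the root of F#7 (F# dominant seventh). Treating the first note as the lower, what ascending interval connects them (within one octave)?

perfect fifth

The 5th of E dominant seventh flat nine is B; the root of F#7 (F# dominant seventh) is F#.
Counting 5 letters and 7 half steps from B gives a perfect fifth.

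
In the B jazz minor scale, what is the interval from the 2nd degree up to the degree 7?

major sixth

The scale runs B C# D E F# G# A#.
That puts C# below A#.
C# up to A# spans 6 letter names and 9 semitones — a major sixth.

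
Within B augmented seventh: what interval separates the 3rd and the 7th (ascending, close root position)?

diminished fifth

Baug7: B–D#–F##–A.
So we need the interval from D# up to A.
5 letter names make it a fifth; at 6 semitones (a half step narrower than perfect) the quality is diminished.
This 3–7 tritone is the characteristic tension at the heart of the dominant sound.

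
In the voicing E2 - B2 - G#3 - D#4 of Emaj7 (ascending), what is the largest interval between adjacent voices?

Adjacent intervals: E2→B2 = perfect fifth; B2→G#3 = major sixth; G#3→D#4 = perfect fifth.
The largest is B2 to G#3, a major sixth (9 semitones).

major 6th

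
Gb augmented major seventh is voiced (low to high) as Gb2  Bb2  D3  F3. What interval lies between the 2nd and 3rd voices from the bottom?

Those voices are Bb2 and D3.
Counting 3 letters and 4 half steps from Bb gives a major third.

major 3rd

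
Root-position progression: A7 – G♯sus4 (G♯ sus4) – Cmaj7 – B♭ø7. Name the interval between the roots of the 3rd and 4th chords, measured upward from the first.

minor 7th

The roots are C and B♭.
7 letter names make it a seventh; at 10 semitones (a half step narrower than major) the quality is minor.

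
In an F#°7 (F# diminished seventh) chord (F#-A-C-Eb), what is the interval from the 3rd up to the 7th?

That puts A below Eb.
A up to Eb is 6 semitones, a half step narrower than a perfect fifth, so the interval is diminished.

d5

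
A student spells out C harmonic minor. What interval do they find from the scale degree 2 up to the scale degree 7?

M6

Spelling C harmonic minor: C D Eb F G Ab B.
So we need the interval from D up to B.
From D to B is 9 semitones, exactly the major sixth.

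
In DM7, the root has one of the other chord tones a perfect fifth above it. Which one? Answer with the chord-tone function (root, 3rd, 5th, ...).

5th

The chord tones of DΔ7 are D–F#–A–C#.
The root is D. A perfect fifth above D is A.
A is the chord's 5th.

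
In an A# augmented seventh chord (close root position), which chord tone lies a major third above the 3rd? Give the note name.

E##

The chord tones of A#aug7 are A#-C##-E##-G#.
The 3rd is C##. A major third above C## is E##.
E## is the chord's 5th.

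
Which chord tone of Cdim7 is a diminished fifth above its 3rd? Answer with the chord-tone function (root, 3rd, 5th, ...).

7th

The chord tones of C°7 (C diminished seventh) are C E♭ G♭ B𝄫.
The 3rd is E♭. A diminished fifth above E♭ is B𝄫.
B𝄫 is the chord's 7th.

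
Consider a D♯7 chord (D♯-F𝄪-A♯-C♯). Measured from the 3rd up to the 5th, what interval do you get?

3rd = F𝄪; 5th = A♯.
F𝄪 up to A♯ is 3 semitones, a half step narrower than a major third, so the interval is minor.

minor third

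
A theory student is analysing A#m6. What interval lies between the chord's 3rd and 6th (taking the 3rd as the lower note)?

augmented fourth

The chord tones of A#min6 are A# C# E# F##.
The 3rd is C# and the 6th is F##.
From C# to F##: 6 semitones over a fourth = augmented.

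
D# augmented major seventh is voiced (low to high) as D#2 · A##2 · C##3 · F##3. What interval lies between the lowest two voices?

augmented 5th

Those voices are D#2 and A##2.
From D# to A##: 8 semitones over a fifth = augmented.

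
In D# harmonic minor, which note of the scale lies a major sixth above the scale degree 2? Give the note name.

C##

The scale is D# E# F# G# A# B C##.
The scale degree 2 is E#; a major sixth above that is C## — scale degree 7.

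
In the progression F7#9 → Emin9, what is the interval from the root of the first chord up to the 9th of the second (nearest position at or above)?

The root of F7#9 is F; the 9th of Emin9 is F#.
From F to F#: 1 semitone over a unison = augmented.

augmented 1st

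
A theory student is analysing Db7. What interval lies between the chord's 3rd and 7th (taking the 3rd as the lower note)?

diminished fifth

Db7: Db F Ab Cb.
That puts F below Cb.
F up to Cb is 6 semitones, a half step narrower than a perfect fifth, so the interval is diminished.
This 3–7 tritone is the characteristic tension at the heart of the dominant sound.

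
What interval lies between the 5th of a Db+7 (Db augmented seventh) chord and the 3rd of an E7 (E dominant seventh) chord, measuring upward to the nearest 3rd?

The 5th of Db+7 (Db augmented seventh) is A; the 3rd of E7 (E dominant seventh) is G#.
A up to G# spans 7 letter names and 11 semitones — a major seventh.

major seventh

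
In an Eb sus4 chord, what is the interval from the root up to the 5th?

perfect fifth

Ebsus4: Eb Ab Bb.
The root is Eb and the 5th is Bb.
Counting 5 letters and 7 half steps from Eb gives a perfect fifth.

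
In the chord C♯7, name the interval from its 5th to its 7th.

minor third

C♯7 is spelled C♯ E♯ G♯ B.
The 5th is G♯ and the 7th is B.
3 letter names make it a third; at 3 semitones (a half step narrower than major) the quality is minor.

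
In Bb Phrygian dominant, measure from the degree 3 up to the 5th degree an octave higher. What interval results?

The scale runs Bb Cb D Eb F Gb Ab.
That puts D below F.
D up to F is 15 semitones, a half step narrower than a major tenth, so the interval is minor.

minor tenth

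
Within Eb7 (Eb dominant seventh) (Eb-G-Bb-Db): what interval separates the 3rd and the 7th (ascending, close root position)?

d5

The 3rd is G and the 7th is Db.
From G to Db: 6 semitones over a fifth = diminished.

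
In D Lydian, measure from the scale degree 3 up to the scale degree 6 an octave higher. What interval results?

perfect eleventh

D lydian: D E F# G# A B C#.
The scale degree 3 is F# and the scale degree 6 (up an octave) is B.
Counting 11 letters and 17 half steps from F# gives a perfect eleventh.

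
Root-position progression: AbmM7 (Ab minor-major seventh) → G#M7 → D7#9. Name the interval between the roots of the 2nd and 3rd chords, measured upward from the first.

The roots are G# and D.
G# up to D is 6 semitones, a half step narrower than a perfect fifth, so the interval is diminished.

diminished fifth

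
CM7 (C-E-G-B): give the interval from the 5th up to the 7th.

major third

That puts G below B.
Counting 3 letters and 4 half steps from G gives a major third.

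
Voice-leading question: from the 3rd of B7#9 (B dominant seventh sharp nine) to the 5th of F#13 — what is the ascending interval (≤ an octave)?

The 3rd of B7#9 (B dominant seventh sharp nine) is D#; the 5th of F#13 is C#.
7 letter names make it a seventh; at 10 semitones (a half step narrower than major) the quality is minor.

minor 7th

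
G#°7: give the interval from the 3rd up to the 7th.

G# diminished seventh: G#–B–D–F.
So we need the interval from B up to F.
5 letter names make it a fifth; at 6 semitones (a half step narrower than perfect) the quality is diminished.

diminished fifth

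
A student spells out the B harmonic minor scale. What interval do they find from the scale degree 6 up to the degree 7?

augmented second

Spelling the B harmonic minor scale: B C# D E F# G A#.
Scale degree 6 = G; 7th scale degree = A#.
G up to A# is 3 semitones, a half step wider than a major second, so the interval is augmented.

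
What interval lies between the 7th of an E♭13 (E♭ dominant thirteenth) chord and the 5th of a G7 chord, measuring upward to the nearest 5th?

The 7th of E♭13 (E♭ dominant thirteenth) is D♭; the 5th of G7 is D.
From D♭ to D: 1 semitone over a unison = augmented.

augmented unison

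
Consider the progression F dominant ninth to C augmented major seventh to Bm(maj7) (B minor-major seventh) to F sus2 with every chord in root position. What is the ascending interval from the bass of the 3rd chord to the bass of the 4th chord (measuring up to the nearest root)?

diminished 5th

The roots are B and F.
From B to F: 6 semitones over a fifth = diminished.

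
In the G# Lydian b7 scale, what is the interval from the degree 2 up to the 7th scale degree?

Spelling the G# Lydian b7 scale: G# A# B# C## D# E# F#.
Degree 2 = A#; degree 7 = F#.
A# up to F# is 8 semitones, a half step narrower than a major sixth, so the interval is minor.

minor sixth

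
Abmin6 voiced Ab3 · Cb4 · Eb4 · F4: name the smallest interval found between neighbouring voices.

Adjacent intervals: Ab3→Cb4 = minor third; Cb4→Eb4 = major third; Eb4→F4 = major second.
The smallest is Eb4 to F4, a major second (2 semitones).

M2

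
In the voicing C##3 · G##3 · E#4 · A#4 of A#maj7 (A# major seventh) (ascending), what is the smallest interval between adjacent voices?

Adjacent intervals: C##3→G##3 = perfect fifth; G##3→E#4 = minor sixth; E#4→A#4 = perfect fourth.
The smallest is E#4 to A#4, a perfect fourth (5 semitones).

perfect fourth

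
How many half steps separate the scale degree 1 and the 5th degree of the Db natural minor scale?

7

The scale is Db Eb Fb Gb Ab Bbb Cb.
Db up to Ab is a perfect fifth — 7 semitones.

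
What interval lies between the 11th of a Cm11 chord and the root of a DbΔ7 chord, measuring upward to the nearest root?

minor 6th

Cm11 has F as its 11th, and DbΔ7 has Db as its root.
From F to Db: 8 semitones over a sixth = minor.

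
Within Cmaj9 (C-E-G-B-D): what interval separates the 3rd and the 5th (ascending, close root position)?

3rd = E; 5th = G.
E up to G is 3 semitones, a half step narrower than a major third, so the interval is minor.

minor third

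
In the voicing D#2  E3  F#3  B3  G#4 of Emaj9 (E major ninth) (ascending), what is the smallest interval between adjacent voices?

major 2nd

Adjacent intervals: D#2→E3 = minor ninth; E3→F#3 = major second; F#3→B3 = perfect fourth; B3→G#4 = major sixth.
The smallest is E3 to F#3, a major second (2 semitones).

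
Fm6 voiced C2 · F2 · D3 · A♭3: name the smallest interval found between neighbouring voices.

Adjacent intervals: C2→F2 = perfect fourth; F2→D3 = major sixth; D3→A♭3 = diminished fifth.
The smallest is C2 to F2, a perfect fourth (5 semitones).

perfect 4th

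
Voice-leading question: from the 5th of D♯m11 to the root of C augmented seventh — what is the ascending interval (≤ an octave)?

The 5th of D♯m11 is A♯; the root of C augmented seventh is C.
From A♯ to C: 2 semitones over a third = diminished.

diminished third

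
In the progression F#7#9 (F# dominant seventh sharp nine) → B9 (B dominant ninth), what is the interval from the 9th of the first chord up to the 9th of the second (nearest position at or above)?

diminished fourth

F#7#9 (F# dominant seventh sharp nine) has G## as its 9th, and B9 (B dominant ninth) has C# as its 9th.
From G## to C#: 4 semitones over a fourth = diminished.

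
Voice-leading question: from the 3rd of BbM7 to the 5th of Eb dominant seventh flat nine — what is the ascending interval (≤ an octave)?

BbM7 has D as its 3rd, and Eb dominant seventh flat nine has Bb as its 5th.
6 letter names make it a sixth; at 8 semitones (a half step narrower than major) the quality is minor.

m6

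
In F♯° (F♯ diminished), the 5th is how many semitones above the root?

6

F♯ diminished is spelled F♯ A C.
F♯ to C is a diminished fifth: 6 semitones.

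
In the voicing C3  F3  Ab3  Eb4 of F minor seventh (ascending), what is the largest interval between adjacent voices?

Adjacent intervals: C3→F3 = perfect fourth; F3→Ab3 = minor third; Ab3→Eb4 = perfect fifth.
The largest is Ab3 to Eb4, a perfect fifth (7 semitones).

perfect fifth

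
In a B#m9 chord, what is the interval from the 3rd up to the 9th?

B#m9 (B# minor ninth) is spelled B# D# F## A# C##.
So we need the interval from D# up to C##.
Counting 7 letters and 11 half steps from D# gives a major seventh.

M7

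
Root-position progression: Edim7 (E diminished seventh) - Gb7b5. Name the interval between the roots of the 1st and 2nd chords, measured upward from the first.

diminished third

The roots are E and Gb.
3 letter names make it a third; at 2 semitones (a whole step narrower than major) the quality is diminished.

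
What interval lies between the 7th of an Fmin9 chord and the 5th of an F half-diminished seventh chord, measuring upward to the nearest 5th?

The 7th of Fmin9 is Eb; the 5th of F half-diminished seventh is Cb.
Eb up to Cb is 8 semitones, a half step narrower than a major sixth, so the interval is minor.

minor 6th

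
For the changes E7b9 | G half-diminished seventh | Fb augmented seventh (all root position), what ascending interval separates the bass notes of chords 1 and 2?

minor 3rd

The roots are E and G.
E up to G is 3 semitones, a half step narrower than a major third, so the interval is minor.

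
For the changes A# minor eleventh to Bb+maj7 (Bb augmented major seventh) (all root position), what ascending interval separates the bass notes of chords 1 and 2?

diminished 2nd

The roots are A# and Bb.
From A# to Bb: 0 semitones over a second = diminished.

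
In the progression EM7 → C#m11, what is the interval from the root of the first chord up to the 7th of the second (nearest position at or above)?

The root of EM7 is E; the 7th of C#m11 is B.
Counting 5 letters and 7 half steps from E gives a perfect fifth.

P5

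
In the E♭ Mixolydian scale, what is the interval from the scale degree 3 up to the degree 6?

perfect fourth

E♭ mixolydian: E♭ F G A♭ B♭ C D♭.
The scale degree 3 is G and the 6th scale degree is C.
From G to C is 5 semitones, exactly the perfect fourth.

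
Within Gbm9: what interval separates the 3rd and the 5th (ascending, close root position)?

Gbm9 (Gb minor ninth) is spelled Gb–Bbb–Db–Fb–Ab.
So we need the interval from Bbb up to Db.
Counting 3 letters and 4 half steps from Bbb gives a major third.

major 3rd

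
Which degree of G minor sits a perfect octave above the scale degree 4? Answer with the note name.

The scale is G A Bb C D Eb F.
The scale degree 4 is C; a perfect octave above that is C — scale degree 4.

C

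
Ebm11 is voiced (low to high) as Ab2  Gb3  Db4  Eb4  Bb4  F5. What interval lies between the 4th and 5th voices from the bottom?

Those voices are Eb4 and Bb4.
Counting 5 letters and 7 half steps from Eb gives a perfect fifth.

P5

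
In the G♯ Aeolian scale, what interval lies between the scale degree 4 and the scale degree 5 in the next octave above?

G♯ natural minor: G♯ A♯ B C♯ D♯ E F♯.
The scale degree 4 is C♯ and the 5th scale degree (up an octave) is D♯.
C♯ up to D♯ spans 9 letter names and 14 semitones — a major ninth.

major ninth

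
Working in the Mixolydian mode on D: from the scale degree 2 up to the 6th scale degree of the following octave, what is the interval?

P12

Spelling the Mixolydian mode on D: D E F# G A B C.
The scale degree 2 is E and the scale degree 6 (up an octave) is B.
E up to B spans 12 letter names and 19 semitones — a perfect twelfth.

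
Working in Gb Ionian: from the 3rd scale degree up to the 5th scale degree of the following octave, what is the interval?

Gb major: Gb Ab Bb Cb Db Eb F.
The 3rd scale degree is Bb and the 5th degree (up an octave) is Db.
From Bb to Db: 15 semitones over a tenth = minor.

minor 10th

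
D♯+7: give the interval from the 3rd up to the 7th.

diminished fifth

D♯7#5: D♯, F𝄪, A𝄪, C♯.
The 3rd is F𝄪 and the 7th is C♯.
F𝄪 up to C♯ is 6 semitones, a half step narrower than a perfect fifth, so the interval is diminished.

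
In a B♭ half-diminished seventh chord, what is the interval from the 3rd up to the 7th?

Spelling the chord: B♭–D♭–F♭–A♭.
That puts D♭ below A♭.
Counting 5 letters and 7 half steps from D♭ gives a perfect fifth.

perfect fifth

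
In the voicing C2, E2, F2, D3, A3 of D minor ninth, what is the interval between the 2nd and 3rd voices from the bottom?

Those voices are E2 and F2.
2 letter names make it a second; at 1 semitone (a half step narrower than major) the quality is minor.

minor 2nd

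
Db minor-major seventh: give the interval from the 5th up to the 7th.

Dbm(maj7) is spelled Db, Fb, Ab, C.
That puts Ab below C.
Ab up to C spans 3 letter names and 4 semitones — a major third.

major third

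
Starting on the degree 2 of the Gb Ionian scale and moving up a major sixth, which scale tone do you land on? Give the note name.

F

The scale is Gb Ab Bb Cb Db Eb F.
The degree 2 is Ab; a major sixth above that is F — scale degree 7.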